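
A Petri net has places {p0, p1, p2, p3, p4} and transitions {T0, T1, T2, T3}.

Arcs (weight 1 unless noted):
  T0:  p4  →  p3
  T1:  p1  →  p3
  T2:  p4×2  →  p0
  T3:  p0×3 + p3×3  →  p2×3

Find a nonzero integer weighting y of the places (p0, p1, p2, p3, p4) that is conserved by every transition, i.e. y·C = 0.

Incidence matrix C (rows=places, cols=transitions):
       T0   T1   T2   T3
   p0   0    0    1   -3
   p1   0   -1    0    0
   p2   0    0    0    3
   p3   1    1    0   -3
   p4  -1    0   -2    0

Candidate y = [2, 1, 3, 1, 1]; check y·C column-wise:
  col T0: 2·0 + 1·0 + 3·0 + 1·1 + 1·-1 = 0
  col T1: 2·0 + 1·-1 + 3·0 + 1·1 + 1·0 = 0
  col T2: 2·1 + 1·0 + 3·0 + 1·0 + 1·-2 = 0
  col T3: 2·-3 + 1·0 + 3·3 + 1·-3 + 1·0 = 0

y = (p0:2, p1:1, p2:3, p3:1, p4:1)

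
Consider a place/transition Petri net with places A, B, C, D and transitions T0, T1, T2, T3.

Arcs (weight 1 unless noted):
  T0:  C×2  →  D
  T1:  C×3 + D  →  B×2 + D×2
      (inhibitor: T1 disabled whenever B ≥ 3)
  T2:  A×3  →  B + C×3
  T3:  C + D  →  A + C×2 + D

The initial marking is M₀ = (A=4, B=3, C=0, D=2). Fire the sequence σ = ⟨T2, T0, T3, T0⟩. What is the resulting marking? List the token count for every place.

step 1: fire T2:  (A=4, B=3, C=0, D=2) → (A=1, B=4, C=3, D=2)
step 2: fire T0:  (A=1, B=4, C=3, D=2) → (A=1, B=4, C=1, D=3)
step 3: fire T3:  (A=1, B=4, C=1, D=3) → (A=2, B=4, C=2, D=3)
step 4: fire T0:  (A=2, B=4, C=2, D=3) → (A=2, B=4, C=0, D=4)

(A=2, B=4, C=0, D=4)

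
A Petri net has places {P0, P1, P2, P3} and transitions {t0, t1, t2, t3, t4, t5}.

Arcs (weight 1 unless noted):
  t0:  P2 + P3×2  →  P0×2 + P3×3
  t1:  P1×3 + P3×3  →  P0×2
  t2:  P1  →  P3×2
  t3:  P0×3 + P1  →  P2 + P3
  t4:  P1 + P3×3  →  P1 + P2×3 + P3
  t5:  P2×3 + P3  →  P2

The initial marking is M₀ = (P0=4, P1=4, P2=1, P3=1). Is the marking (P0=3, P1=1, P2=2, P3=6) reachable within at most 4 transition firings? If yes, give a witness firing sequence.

depth 0: 1 marking
depth 1: 3 markings reached so far
depth 2: 9 markings reached so far
depth 3: 22 markings reached so far
depth 4: 42 markings reached so far
target is not among the 42 markings reachable within 4 steps

NO — not reachable within 4 firings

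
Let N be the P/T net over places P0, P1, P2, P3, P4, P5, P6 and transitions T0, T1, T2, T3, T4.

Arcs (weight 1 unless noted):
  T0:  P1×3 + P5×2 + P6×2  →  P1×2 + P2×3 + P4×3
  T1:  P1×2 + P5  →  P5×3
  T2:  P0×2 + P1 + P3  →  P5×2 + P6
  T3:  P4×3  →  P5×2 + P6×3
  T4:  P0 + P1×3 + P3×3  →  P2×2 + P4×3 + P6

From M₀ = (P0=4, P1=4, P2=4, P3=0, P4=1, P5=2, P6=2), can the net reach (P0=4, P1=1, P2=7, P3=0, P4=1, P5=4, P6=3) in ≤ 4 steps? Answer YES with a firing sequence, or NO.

step 1: fire T0:  (P0=4, P1=4, P2=4, P3=0, P4=1, P5=2, P6=2) → (P0=4, P1=3, P2=7, P3=0, P4=4, P5=0, P6=0)
step 2: fire T3:  (P0=4, P1=3, P2=7, P3=0, P4=4, P5=0, P6=0) → (P0=4, P1=3, P2=7, P3=0, P4=1, P5=2, P6=3)
step 3: fire T1:  (P0=4, P1=3, P2=7, P3=0, P4=1, P5=2, P6=3) → (P0=4, P1=1, P2=7, P3=0, P4=1, P5=4, P6=3)

YES — reachable via ⟨T0, T3, T1⟩ (3 firings)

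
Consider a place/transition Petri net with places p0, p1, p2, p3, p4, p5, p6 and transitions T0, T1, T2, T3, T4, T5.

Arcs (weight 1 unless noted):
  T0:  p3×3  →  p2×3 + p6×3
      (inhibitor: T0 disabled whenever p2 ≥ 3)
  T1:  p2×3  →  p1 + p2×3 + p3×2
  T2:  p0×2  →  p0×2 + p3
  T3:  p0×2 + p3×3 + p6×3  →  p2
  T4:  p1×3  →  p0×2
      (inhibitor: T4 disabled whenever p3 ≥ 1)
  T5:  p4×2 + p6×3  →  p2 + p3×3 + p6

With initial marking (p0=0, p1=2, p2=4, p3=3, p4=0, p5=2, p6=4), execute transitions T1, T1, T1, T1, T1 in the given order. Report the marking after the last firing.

(p0=0, p1=7, p2=4, p3=13, p4=0, p5=2, p6=4)

step 1: fire T1:  (p0=0, p1=2, p2=4, p3=3, p4=0, p5=2, p6=4) → (p0=0, p1=3, p2=4, p3=5, p4=0, p5=2, p6=4)
step 2: fire T1:  (p0=0, p1=3, p2=4, p3=5, p4=0, p5=2, p6=4) → (p0=0, p1=4, p2=4, p3=7, p4=0, p5=2, p6=4)
step 3: fire T1:  (p0=0, p1=4, p2=4, p3=7, p4=0, p5=2, p6=4) → (p0=0, p1=5, p2=4, p3=9, p4=0, p5=2, p6=4)
step 4: fire T1:  (p0=0, p1=5, p2=4, p3=9, p4=0, p5=2, p6=4) → (p0=0, p1=6, p2=4, p3=11, p4=0, p5=2, p6=4)
step 5: fire T1:  (p0=0, p1=6, p2=4, p3=11, p4=0, p5=2, p6=4) → (p0=0, p1=7, p2=4, p3=13, p4=0, p5=2, p6=4)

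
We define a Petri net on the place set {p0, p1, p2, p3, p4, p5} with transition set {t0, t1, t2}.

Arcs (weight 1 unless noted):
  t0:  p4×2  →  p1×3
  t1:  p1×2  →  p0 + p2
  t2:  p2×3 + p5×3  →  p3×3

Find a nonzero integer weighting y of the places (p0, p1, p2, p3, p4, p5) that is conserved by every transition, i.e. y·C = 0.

y = (p0:1, p1:0, p2:-1, p3:-1, p4:0, p5:0)

Incidence matrix C (rows=places, cols=transitions):
       t0   t1   t2
   p0   0    1    0
   p1   3   -2    0
   p2   0    1   -3
   p3   0    0    3
   p4  -2    0    0
   p5   0    0   -3

Candidate y = [1, 0, -1, -1, 0, 0]; check y·C column-wise:
  col t0: 1·0 + 0·3 + -1·0 + -1·0 + 0·-2 = 0
  col t1: 1·1 + 0·-2 + -1·1 + -1·0 = 0
  col t2: 1·0 + -1·-3 + -1·3 + 0·-3 = 0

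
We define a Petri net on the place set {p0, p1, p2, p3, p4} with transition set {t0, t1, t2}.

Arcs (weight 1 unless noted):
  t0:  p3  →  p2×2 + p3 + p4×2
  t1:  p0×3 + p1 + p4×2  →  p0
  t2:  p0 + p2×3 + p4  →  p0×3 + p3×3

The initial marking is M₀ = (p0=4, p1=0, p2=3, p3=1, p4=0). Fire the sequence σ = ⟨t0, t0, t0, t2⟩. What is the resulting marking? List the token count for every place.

step 1: fire t0:  (p0=4, p1=0, p2=3, p3=1, p4=0) → (p0=4, p1=0, p2=5, p3=1, p4=2)
step 2: fire t0:  (p0=4, p1=0, p2=5, p3=1, p4=2) → (p0=4, p1=0, p2=7, p3=1, p4=4)
step 3: fire t0:  (p0=4, p1=0, p2=7, p3=1, p4=4) → (p0=4, p1=0, p2=9, p3=1, p4=6)
step 4: fire t2:  (p0=4, p1=0, p2=9, p3=1, p4=6) → (p0=6, p1=0, p2=6, p3=4, p4=5)

(p0=6, p1=0, p2=6, p3=4, p4=5)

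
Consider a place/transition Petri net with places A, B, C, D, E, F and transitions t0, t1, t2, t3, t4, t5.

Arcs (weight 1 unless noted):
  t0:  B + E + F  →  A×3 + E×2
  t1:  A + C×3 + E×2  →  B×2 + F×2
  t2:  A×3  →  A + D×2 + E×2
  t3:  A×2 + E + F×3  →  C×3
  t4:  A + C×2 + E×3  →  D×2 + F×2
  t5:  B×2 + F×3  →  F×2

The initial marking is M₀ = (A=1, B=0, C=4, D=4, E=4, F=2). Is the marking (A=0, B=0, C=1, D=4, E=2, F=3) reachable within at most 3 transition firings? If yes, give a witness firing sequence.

YES — reachable via ⟨t1, t5⟩ (2 firings)

step 1: fire t1:  (A=1, B=0, C=4, D=4, E=4, F=2) → (A=0, B=2, C=1, D=4, E=2, F=4)
step 2: fire t5:  (A=0, B=2, C=1, D=4, E=2, F=4) → (A=0, B=0, C=1, D=4, E=2, F=3)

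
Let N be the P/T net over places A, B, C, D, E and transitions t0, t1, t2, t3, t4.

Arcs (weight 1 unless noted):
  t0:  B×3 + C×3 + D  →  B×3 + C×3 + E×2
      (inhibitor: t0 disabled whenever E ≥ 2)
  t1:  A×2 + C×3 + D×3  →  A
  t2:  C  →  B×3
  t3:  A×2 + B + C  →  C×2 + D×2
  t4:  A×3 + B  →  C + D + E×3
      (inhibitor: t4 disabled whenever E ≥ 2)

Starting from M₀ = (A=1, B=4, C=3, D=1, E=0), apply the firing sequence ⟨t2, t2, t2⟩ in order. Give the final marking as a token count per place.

step 1: fire t2:  (A=1, B=4, C=3, D=1, E=0) → (A=1, B=7, C=2, D=1, E=0)
step 2: fire t2:  (A=1, B=7, C=2, D=1, E=0) → (A=1, B=10, C=1, D=1, E=0)
step 3: fire t2:  (A=1, B=10, C=1, D=1, E=0) → (A=1, B=13, C=0, D=1, E=0)

(A=1, B=13, C=0, D=1, E=0)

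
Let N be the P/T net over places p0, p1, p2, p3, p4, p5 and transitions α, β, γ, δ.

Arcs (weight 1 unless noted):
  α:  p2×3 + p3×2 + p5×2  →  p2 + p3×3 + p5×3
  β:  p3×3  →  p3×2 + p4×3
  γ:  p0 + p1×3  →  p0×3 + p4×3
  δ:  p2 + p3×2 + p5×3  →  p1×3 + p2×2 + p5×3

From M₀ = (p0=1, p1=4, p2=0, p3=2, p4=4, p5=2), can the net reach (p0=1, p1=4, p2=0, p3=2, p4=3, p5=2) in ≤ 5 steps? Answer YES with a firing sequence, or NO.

NO — not reachable within 5 firings

depth 0: 1 marking
depth 1: 2 markings reached so far
depth 2: 2 markings reached so far
(frontier empty at depth 2; search complete)
target is not among the 2 markings reachable within 5 steps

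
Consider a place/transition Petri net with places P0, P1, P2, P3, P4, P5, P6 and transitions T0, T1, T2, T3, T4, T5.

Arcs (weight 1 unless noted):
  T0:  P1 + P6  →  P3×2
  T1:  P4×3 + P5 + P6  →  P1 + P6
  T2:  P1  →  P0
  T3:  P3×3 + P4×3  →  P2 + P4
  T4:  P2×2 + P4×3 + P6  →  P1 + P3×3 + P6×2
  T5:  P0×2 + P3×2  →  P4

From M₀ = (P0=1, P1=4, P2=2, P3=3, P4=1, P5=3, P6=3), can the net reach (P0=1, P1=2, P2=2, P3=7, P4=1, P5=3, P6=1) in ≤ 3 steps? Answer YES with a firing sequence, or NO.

step 1: fire T0:  (P0=1, P1=4, P2=2, P3=3, P4=1, P5=3, P6=3) → (P0=1, P1=3, P2=2, P3=5, P4=1, P5=3, P6=2)
step 2: fire T0:  (P0=1, P1=3, P2=2, P3=5, P4=1, P5=3, P6=2) → (P0=1, P1=2, P2=2, P3=7, P4=1, P5=3, P6=1)

YES — reachable via ⟨T0, T0⟩ (2 firings)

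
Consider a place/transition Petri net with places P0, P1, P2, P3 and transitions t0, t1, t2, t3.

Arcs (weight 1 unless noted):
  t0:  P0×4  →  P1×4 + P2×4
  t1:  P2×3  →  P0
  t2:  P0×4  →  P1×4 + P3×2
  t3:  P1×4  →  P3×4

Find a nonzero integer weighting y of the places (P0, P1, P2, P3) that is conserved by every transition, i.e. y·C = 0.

y = (P0:3, P1:2, P2:1, P3:2)

Incidence matrix C (rows=places, cols=transitions):
       t0   t1   t2   t3
   P0  -4    1   -4    0
   P1   4    0    4   -4
   P2   4   -3    0    0
   P3   0    0    2    4

Candidate y = [3, 2, 1, 2]; check y·C column-wise:
  col t0: 3·-4 + 2·4 + 1·4 + 2·0 = 0
  col t1: 3·1 + 2·0 + 1·-3 + 2·0 = 0
  col t2: 3·-4 + 2·4 + 1·0 + 2·2 = 0
  col t3: 3·0 + 2·-4 + 1·0 + 2·4 = 0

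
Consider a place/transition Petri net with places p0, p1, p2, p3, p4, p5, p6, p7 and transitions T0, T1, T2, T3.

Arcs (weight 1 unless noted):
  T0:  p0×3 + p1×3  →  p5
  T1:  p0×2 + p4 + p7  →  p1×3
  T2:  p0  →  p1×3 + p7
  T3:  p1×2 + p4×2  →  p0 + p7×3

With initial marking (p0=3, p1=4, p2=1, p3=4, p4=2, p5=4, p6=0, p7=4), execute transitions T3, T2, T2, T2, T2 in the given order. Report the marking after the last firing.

(p0=0, p1=14, p2=1, p3=4, p4=0, p5=4, p6=0, p7=11)

step 1: fire T3:  (p0=3, p1=4, p2=1, p3=4, p4=2, p5=4, p6=0, p7=4) → (p0=4, p1=2, p2=1, p3=4, p4=0, p5=4, p6=0, p7=7)
step 2: fire T2:  (p0=4, p1=2, p2=1, p3=4, p4=0, p5=4, p6=0, p7=7) → (p0=3, p1=5, p2=1, p3=4, p4=0, p5=4, p6=0, p7=8)
step 3: fire T2:  (p0=3, p1=5, p2=1, p3=4, p4=0, p5=4, p6=0, p7=8) → (p0=2, p1=8, p2=1, p3=4, p4=0, p5=4, p6=0, p7=9)
step 4: fire T2:  (p0=2, p1=8, p2=1, p3=4, p4=0, p5=4, p6=0, p7=9) → (p0=1, p1=11, p2=1, p3=4, p4=0, p5=4, p6=0, p7=10)
step 5: fire T2:  (p0=1, p1=11, p2=1, p3=4, p4=0, p5=4, p6=0, p7=10) → (p0=0, p1=14, p2=1, p3=4, p4=0, p5=4, p6=0, p7=11)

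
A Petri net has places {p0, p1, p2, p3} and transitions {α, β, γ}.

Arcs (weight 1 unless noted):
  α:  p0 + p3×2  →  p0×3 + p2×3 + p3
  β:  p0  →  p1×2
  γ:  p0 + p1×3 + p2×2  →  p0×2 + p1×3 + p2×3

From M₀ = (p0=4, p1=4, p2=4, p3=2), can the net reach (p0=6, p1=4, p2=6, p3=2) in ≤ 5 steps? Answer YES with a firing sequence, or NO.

step 1: fire γ:  (p0=4, p1=4, p2=4, p3=2) → (p0=5, p1=4, p2=5, p3=2)
step 2: fire γ:  (p0=5, p1=4, p2=5, p3=2) → (p0=6, p1=4, p2=6, p3=2)

YES — reachable via ⟨γ, γ⟩ (2 firings)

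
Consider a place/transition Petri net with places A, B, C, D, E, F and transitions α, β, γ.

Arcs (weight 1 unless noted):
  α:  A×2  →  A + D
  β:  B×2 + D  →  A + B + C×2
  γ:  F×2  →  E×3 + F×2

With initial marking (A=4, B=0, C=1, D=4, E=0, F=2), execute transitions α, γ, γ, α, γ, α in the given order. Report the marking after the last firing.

(A=1, B=0, C=1, D=7, E=9, F=2)

step 1: fire α:  (A=4, B=0, C=1, D=4, E=0, F=2) → (A=3, B=0, C=1, D=5, E=0, F=2)
step 2: fire γ:  (A=3, B=0, C=1, D=5, E=0, F=2) → (A=3, B=0, C=1, D=5, E=3, F=2)
step 3: fire γ:  (A=3, B=0, C=1, D=5, E=3, F=2) → (A=3, B=0, C=1, D=5, E=6, F=2)
step 4: fire α:  (A=3, B=0, C=1, D=5, E=6, F=2) → (A=2, B=0, C=1, D=6, E=6, F=2)
step 5: fire γ:  (A=2, B=0, C=1, D=6, E=6, F=2) → (A=2, B=0, C=1, D=6, E=9, F=2)
step 6: fire α:  (A=2, B=0, C=1, D=6, E=9, F=2) → (A=1, B=0, C=1, D=7, E=9, F=2)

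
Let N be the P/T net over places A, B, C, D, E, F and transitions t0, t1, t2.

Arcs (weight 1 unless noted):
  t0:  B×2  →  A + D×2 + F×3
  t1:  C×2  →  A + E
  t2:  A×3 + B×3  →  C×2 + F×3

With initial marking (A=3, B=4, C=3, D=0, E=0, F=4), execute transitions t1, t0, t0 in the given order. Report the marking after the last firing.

step 1: fire t1:  (A=3, B=4, C=3, D=0, E=0, F=4) → (A=4, B=4, C=1, D=0, E=1, F=4)
step 2: fire t0:  (A=4, B=4, C=1, D=0, E=1, F=4) → (A=5, B=2, C=1, D=2, E=1, F=7)
step 3: fire t0:  (A=5, B=2, C=1, D=2, E=1, F=7) → (A=6, B=0, C=1, D=4, E=1, F=10)

(A=6, B=0, C=1, D=4, E=1, F=10)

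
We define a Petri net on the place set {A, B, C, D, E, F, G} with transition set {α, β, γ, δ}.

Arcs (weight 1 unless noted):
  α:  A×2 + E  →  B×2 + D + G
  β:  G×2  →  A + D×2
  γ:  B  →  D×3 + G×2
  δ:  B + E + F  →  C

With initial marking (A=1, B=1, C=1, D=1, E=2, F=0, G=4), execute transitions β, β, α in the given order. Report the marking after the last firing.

(A=1, B=3, C=1, D=6, E=1, F=0, G=1)

step 1: fire β:  (A=1, B=1, C=1, D=1, E=2, F=0, G=4) → (A=2, B=1, C=1, D=3, E=2, F=0, G=2)
step 2: fire β:  (A=2, B=1, C=1, D=3, E=2, F=0, G=2) → (A=3, B=1, C=1, D=5, E=2, F=0, G=0)
step 3: fire α:  (A=3, B=1, C=1, D=5, E=2, F=0, G=0) → (A=1, B=3, C=1, D=6, E=1, F=0, G=1)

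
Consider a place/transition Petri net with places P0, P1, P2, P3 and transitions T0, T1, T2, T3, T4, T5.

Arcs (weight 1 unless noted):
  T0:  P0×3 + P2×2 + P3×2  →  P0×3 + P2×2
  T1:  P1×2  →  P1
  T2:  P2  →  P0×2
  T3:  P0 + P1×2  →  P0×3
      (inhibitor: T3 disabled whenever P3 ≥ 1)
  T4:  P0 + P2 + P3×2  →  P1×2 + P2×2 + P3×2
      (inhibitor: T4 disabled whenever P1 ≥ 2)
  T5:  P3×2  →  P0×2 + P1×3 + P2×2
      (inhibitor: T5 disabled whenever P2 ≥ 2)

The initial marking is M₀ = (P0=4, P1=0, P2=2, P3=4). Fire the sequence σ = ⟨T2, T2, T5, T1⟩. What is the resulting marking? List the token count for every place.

step 1: fire T2:  (P0=4, P1=0, P2=2, P3=4) → (P0=6, P1=0, P2=1, P3=4)
step 2: fire T2:  (P0=6, P1=0, P2=1, P3=4) → (P0=8, P1=0, P2=0, P3=4)
step 3: fire T5:  (P0=8, P1=0, P2=0, P3=4) → (P0=10, P1=3, P2=2, P3=2)
step 4: fire T1:  (P0=10, P1=3, P2=2, P3=2) → (P0=10, P1=2, P2=2, P3=2)

(P0=10, P1=2, P2=2, P3=2)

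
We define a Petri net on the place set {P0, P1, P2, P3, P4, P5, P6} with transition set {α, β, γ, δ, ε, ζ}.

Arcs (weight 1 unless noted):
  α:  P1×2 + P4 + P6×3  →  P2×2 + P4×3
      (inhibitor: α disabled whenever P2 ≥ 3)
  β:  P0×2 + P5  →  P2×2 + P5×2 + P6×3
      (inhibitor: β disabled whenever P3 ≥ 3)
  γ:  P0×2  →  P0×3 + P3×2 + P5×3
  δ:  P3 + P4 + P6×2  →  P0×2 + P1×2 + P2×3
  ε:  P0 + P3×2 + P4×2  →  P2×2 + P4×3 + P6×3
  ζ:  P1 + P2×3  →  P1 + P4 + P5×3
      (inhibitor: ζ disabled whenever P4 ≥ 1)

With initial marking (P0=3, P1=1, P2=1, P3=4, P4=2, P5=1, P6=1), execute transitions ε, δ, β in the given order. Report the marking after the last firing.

(P0=2, P1=3, P2=8, P3=1, P4=2, P5=2, P6=5)

step 1: fire ε:  (P0=3, P1=1, P2=1, P3=4, P4=2, P5=1, P6=1) → (P0=2, P1=1, P2=3, P3=2, P4=3, P5=1, P6=4)
step 2: fire δ:  (P0=2, P1=1, P2=3, P3=2, P4=3, P5=1, P6=4) → (P0=4, P1=3, P2=6, P3=1, P4=2, P5=1, P6=2)
step 3: fire β:  (P0=4, P1=3, P2=6, P3=1, P4=2, P5=1, P6=2) → (P0=2, P1=3, P2=8, P3=1, P4=2, P5=2, P6=5)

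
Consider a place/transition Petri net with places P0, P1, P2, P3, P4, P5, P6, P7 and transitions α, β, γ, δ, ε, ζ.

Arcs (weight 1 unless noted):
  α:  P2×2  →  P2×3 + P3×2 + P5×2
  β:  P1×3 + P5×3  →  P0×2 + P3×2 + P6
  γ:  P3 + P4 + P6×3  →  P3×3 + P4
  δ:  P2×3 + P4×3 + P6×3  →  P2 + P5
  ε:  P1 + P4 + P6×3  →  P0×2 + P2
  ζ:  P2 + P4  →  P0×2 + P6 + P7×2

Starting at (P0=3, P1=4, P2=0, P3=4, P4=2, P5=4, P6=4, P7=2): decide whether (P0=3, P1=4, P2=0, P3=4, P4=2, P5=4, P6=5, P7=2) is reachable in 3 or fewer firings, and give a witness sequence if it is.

NO — not reachable within 3 firings

depth 0: 1 marking
depth 1: 4 markings reached so far
depth 2: 7 markings reached so far
depth 3: 8 markings reached so far
target is not among the 8 markings reachable within 3 steps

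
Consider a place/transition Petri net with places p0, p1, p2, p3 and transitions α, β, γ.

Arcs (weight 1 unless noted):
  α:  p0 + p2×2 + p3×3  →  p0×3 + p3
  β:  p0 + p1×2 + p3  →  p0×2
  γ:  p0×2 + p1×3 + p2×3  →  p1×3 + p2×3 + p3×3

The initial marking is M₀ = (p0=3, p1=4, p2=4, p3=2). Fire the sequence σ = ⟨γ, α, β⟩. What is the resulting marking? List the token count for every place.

step 1: fire γ:  (p0=3, p1=4, p2=4, p3=2) → (p0=1, p1=4, p2=4, p3=5)
step 2: fire α:  (p0=1, p1=4, p2=4, p3=5) → (p0=3, p1=4, p2=2, p3=3)
step 3: fire β:  (p0=3, p1=4, p2=2, p3=3) → (p0=4, p1=2, p2=2, p3=2)

(p0=4, p1=2, p2=2, p3=2)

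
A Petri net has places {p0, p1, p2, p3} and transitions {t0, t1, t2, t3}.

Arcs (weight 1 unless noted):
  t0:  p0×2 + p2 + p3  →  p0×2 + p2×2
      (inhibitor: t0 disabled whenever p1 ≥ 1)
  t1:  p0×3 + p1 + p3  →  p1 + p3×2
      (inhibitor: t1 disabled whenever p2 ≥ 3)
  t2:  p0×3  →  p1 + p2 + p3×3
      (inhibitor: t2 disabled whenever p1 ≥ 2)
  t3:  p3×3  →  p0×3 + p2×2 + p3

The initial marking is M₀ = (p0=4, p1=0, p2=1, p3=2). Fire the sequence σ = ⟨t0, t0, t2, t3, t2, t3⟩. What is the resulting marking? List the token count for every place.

(p0=4, p1=2, p2=9, p3=2)

step 1: fire t0:  (p0=4, p1=0, p2=1, p3=2) → (p0=4, p1=0, p2=2, p3=1)
step 2: fire t0:  (p0=4, p1=0, p2=2, p3=1) → (p0=4, p1=0, p2=3, p3=0)
step 3: fire t2:  (p0=4, p1=0, p2=3, p3=0) → (p0=1, p1=1, p2=4, p3=3)
step 4: fire t3:  (p0=1, p1=1, p2=4, p3=3) → (p0=4, p1=1, p2=6, p3=1)
step 5: fire t2:  (p0=4, p1=1, p2=6, p3=1) → (p0=1, p1=2, p2=7, p3=4)
step 6: fire t3:  (p0=1, p1=2, p2=7, p3=4) → (p0=4, p1=2, p2=9, p3=2)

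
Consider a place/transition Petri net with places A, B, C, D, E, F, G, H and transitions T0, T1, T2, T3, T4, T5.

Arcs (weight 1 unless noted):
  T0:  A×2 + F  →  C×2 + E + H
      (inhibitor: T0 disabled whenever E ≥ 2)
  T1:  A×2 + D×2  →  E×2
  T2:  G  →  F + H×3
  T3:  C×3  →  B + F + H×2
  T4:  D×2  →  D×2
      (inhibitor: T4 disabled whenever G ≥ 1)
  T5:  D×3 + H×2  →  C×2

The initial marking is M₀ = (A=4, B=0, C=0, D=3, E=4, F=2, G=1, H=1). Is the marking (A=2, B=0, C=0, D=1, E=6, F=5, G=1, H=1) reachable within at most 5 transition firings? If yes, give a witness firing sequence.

depth 0: 1 marking
depth 1: 3 markings reached so far
depth 2: 5 markings reached so far
depth 3: 5 markings reached so far
(frontier empty at depth 3; search complete)
target is not among the 5 markings reachable within 5 steps

NO — not reachable within 5 firings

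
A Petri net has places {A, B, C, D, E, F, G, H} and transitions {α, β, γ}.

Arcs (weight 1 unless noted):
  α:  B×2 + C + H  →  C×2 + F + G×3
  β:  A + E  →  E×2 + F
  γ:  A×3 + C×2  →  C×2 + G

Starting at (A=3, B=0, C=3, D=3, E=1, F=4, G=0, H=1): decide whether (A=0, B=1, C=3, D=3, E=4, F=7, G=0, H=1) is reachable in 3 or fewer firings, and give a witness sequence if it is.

NO — not reachable within 3 firings

depth 0: 1 marking
depth 1: 3 markings reached so far
depth 2: 4 markings reached so far
depth 3: 5 markings reached so far
target is not among the 5 markings reachable within 3 steps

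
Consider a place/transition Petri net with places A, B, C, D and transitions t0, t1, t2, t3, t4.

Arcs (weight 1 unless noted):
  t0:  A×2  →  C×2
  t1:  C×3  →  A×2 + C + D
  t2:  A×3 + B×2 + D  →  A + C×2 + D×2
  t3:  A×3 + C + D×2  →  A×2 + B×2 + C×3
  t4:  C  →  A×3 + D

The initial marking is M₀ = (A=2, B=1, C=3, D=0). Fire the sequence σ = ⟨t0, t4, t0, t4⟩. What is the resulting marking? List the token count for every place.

(A=4, B=1, C=5, D=2)

step 1: fire t0:  (A=2, B=1, C=3, D=0) → (A=0, B=1, C=5, D=0)
step 2: fire t4:  (A=0, B=1, C=5, D=0) → (A=3, B=1, C=4, D=1)
step 3: fire t0:  (A=3, B=1, C=4, D=1) → (A=1, B=1, C=6, D=1)
step 4: fire t4:  (A=1, B=1, C=6, D=1) → (A=4, B=1, C=5, D=2)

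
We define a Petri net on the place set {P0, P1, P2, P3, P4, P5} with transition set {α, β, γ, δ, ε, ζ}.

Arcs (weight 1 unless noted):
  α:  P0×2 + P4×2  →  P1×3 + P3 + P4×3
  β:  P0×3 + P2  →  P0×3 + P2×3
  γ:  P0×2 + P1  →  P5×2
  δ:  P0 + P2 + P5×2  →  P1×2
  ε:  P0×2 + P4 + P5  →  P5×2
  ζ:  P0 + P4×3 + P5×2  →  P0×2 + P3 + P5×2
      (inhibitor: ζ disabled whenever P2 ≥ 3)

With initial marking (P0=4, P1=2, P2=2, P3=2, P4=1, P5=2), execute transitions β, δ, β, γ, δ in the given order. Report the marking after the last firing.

step 1: fire β:  (P0=4, P1=2, P2=2, P3=2, P4=1, P5=2) → (P0=4, P1=2, P2=4, P3=2, P4=1, P5=2)
step 2: fire δ:  (P0=4, P1=2, P2=4, P3=2, P4=1, P5=2) → (P0=3, P1=4, P2=3, P3=2, P4=1, P5=0)
step 3: fire β:  (P0=3, P1=4, P2=3, P3=2, P4=1, P5=0) → (P0=3, P1=4, P2=5, P3=2, P4=1, P5=0)
step 4: fire γ:  (P0=3, P1=4, P2=5, P3=2, P4=1, P5=0) → (P0=1, P1=3, P2=5, P3=2, P4=1, P5=2)
step 5: fire δ:  (P0=1, P1=3, P2=5, P3=2, P4=1, P5=2) → (P0=0, P1=5, P2=4, P3=2, P4=1, P5=0)

(P0=0, P1=5, P2=4, P3=2, P4=1, P5=0)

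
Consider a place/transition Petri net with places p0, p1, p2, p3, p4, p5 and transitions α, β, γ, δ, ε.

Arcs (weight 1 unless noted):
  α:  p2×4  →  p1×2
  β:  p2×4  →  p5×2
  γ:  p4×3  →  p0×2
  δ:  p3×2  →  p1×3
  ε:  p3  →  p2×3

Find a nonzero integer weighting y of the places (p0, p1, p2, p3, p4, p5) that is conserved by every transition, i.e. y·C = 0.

y = (p0:3, p1:0, p2:0, p3:0, p4:2, p5:0)

Incidence matrix C (rows=places, cols=transitions):
        α    β    γ    δ    ε
   p0   0    0    2    0    0
   p1   2    0    0    3    0
   p2  -4   -4    0    0    3
   p3   0    0    0   -2   -1
   p4   0    0   -3    0    0
   p5   0    2    0    0    0

Candidate y = [3, 0, 0, 0, 2, 0]; check y·C column-wise:
  col α: 3·0 + 0·2 + 0·-4 + 2·0 = 0
  col β: 3·0 + 0·-4 + 2·0 + 0·2 = 0
  col γ: 3·2 + 2·-3 = 0
  col δ: 3·0 + 0·3 + 0·-2 + 2·0 = 0
  col ε: 3·0 + 0·3 + 0·-1 + 2·0 = 0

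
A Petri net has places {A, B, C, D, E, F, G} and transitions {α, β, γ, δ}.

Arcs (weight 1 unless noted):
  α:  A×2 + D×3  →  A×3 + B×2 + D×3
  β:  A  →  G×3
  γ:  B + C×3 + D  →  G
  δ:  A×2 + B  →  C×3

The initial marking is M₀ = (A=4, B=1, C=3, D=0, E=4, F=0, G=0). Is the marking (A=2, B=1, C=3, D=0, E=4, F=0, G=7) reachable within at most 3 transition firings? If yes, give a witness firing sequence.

NO — not reachable within 3 firings

depth 0: 1 marking
depth 1: 3 markings reached so far
depth 2: 5 markings reached so far
depth 3: 7 markings reached so far
target is not among the 7 markings reachable within 3 steps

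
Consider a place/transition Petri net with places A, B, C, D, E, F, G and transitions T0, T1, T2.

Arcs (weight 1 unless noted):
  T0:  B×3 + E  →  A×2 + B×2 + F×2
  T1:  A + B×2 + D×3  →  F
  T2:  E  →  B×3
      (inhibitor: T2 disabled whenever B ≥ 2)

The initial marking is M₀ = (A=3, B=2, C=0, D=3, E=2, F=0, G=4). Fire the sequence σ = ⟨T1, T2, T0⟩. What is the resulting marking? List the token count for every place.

step 1: fire T1:  (A=3, B=2, C=0, D=3, E=2, F=0, G=4) → (A=2, B=0, C=0, D=0, E=2, F=1, G=4)
step 2: fire T2:  (A=2, B=0, C=0, D=0, E=2, F=1, G=4) → (A=2, B=3, C=0, D=0, E=1, F=1, G=4)
step 3: fire T0:  (A=2, B=3, C=0, D=0, E=1, F=1, G=4) → (A=4, B=2, C=0, D=0, E=0, F=3, G=4)

(A=4, B=2, C=0, D=0, E=0, F=3, G=4)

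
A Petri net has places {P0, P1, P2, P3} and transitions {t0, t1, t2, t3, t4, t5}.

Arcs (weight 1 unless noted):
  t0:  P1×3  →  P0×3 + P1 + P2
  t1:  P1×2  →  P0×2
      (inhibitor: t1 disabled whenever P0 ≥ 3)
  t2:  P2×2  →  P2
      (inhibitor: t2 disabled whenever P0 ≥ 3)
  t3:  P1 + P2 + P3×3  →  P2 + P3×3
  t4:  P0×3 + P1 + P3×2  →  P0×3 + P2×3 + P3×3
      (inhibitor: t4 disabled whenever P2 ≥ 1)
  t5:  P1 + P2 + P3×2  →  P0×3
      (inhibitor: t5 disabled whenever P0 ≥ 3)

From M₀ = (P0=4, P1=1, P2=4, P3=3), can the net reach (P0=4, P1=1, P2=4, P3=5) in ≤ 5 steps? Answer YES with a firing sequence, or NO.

depth 0: 1 marking
depth 1: 2 markings reached so far
depth 2: 2 markings reached so far
(frontier empty at depth 2; search complete)
target is not among the 2 markings reachable within 5 steps

NO — not reachable within 5 firings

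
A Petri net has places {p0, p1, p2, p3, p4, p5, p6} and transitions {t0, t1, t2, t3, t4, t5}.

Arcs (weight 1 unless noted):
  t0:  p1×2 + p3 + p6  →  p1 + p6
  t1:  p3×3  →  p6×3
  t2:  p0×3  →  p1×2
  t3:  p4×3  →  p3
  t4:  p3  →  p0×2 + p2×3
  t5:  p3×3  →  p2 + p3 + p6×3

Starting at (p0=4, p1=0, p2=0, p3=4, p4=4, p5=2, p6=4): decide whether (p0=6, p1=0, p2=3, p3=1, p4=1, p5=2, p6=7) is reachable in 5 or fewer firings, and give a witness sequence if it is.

step 1: fire t1:  (p0=4, p1=0, p2=0, p3=4, p4=4, p5=2, p6=4) → (p0=4, p1=0, p2=0, p3=1, p4=4, p5=2, p6=7)
step 2: fire t3:  (p0=4, p1=0, p2=0, p3=1, p4=4, p5=2, p6=7) → (p0=4, p1=0, p2=0, p3=2, p4=1, p5=2, p6=7)
step 3: fire t4:  (p0=4, p1=0, p2=0, p3=2, p4=1, p5=2, p6=7) → (p0=6, p1=0, p2=3, p3=1, p4=1, p5=2, p6=7)

YES — reachable via ⟨t1, t3, t4⟩ (3 firings)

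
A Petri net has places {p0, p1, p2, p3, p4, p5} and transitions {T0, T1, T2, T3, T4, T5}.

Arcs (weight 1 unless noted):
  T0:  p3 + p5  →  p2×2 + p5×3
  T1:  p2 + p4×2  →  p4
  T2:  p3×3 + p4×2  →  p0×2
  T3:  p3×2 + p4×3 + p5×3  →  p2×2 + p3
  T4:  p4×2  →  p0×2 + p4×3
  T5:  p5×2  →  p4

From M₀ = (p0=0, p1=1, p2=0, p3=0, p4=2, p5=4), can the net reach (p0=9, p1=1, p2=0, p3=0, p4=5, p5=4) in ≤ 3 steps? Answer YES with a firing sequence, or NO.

NO — not reachable within 3 firings

depth 0: 1 marking
depth 1: 3 markings reached so far
depth 2: 6 markings reached so far
depth 3: 9 markings reached so far
target is not among the 9 markings reachable within 3 steps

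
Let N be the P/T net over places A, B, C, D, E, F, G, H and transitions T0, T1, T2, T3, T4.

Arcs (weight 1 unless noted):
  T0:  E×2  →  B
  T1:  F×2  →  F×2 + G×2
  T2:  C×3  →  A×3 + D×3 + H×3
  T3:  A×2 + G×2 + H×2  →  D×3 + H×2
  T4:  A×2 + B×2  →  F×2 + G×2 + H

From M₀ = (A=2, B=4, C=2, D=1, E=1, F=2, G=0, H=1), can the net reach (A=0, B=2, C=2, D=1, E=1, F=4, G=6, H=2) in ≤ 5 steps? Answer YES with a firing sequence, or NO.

step 1: fire T1:  (A=2, B=4, C=2, D=1, E=1, F=2, G=0, H=1) → (A=2, B=4, C=2, D=1, E=1, F=2, G=2, H=1)
step 2: fire T1:  (A=2, B=4, C=2, D=1, E=1, F=2, G=2, H=1) → (A=2, B=4, C=2, D=1, E=1, F=2, G=4, H=1)
step 3: fire T4:  (A=2, B=4, C=2, D=1, E=1, F=2, G=4, H=1) → (A=0, B=2, C=2, D=1, E=1, F=4, G=6, H=2)

YES — reachable via ⟨T1, T1, T4⟩ (3 firings)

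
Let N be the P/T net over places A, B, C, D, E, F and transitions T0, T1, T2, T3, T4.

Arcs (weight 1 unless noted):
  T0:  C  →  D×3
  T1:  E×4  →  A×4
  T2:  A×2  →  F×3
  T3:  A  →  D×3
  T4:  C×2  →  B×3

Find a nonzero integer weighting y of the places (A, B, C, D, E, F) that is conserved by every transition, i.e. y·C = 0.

Incidence matrix C (rows=places, cols=transitions):
       T0   T1   T2   T3   T4
    A   0    4   -2   -1    0
    B   0    0    0    0    3
    C  -1    0    0    0   -2
    D   3    0    0    3    0
    E   0   -4    0    0    0
    F   0    0    3    0    0

Candidate y = [3, 2, 3, 1, 3, 2]; check y·C column-wise:
  col T0: 3·0 + 2·0 + 3·-1 + 1·3 + 3·0 + 2·0 = 0
  col T1: 3·4 + 2·0 + 3·0 + 1·0 + 3·-4 + 2·0 = 0
  col T2: 3·-2 + 2·0 + 3·0 + 1·0 + 3·0 + 2·3 = 0
  col T3: 3·-1 + 2·0 + 3·0 + 1·3 + 3·0 + 2·0 = 0
  col T4: 3·0 + 2·3 + 3·-2 + 1·0 + 3·0 + 2·0 = 0

y = (A:3, B:2, C:3, D:1, E:3, F:2)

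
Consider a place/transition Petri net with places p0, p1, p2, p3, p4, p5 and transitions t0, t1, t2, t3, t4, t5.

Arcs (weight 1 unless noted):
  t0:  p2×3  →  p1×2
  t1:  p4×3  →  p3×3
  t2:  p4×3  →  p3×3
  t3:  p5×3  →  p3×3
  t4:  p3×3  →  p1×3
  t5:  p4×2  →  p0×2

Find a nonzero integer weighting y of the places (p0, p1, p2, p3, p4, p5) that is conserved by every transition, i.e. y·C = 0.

y = (p0:3, p1:3, p2:2, p3:3, p4:3, p5:3)

Incidence matrix C (rows=places, cols=transitions):
       t0   t1   t2   t3   t4   t5
   p0   0    0    0    0    0    2
   p1   2    0    0    0    3    0
   p2  -3    0    0    0    0    0
   p3   0    3    3    3   -3    0
   p4   0   -3   -3    0    0   -2
   p5   0    0    0   -3    0    0

Candidate y = [3, 3, 2, 3, 3, 3]; check y·C column-wise:
  col t0: 3·0 + 3·2 + 2·-3 + 3·0 + 3·0 + 3·0 = 0
  col t1: 3·0 + 3·0 + 2·0 + 3·3 + 3·-3 + 3·0 = 0
  col t2: 3·0 + 3·0 + 2·0 + 3·3 + 3·-3 + 3·0 = 0
  col t3: 3·0 + 3·0 + 2·0 + 3·3 + 3·0 + 3·-3 = 0
  col t4: 3·0 + 3·3 + 2·0 + 3·-3 + 3·0 + 3·0 = 0
  col t5: 3·2 + 3·0 + 2·0 + 3·0 + 3·-2 + 3·0 = 0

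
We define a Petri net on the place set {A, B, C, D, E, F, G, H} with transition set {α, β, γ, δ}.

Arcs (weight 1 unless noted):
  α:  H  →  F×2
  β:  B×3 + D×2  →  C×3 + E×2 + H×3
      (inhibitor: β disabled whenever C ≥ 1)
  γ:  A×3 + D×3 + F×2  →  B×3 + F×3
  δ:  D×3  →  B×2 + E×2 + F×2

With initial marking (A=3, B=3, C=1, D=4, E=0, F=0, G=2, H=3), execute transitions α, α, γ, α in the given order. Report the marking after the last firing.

step 1: fire α:  (A=3, B=3, C=1, D=4, E=0, F=0, G=2, H=3) → (A=3, B=3, C=1, D=4, E=0, F=2, G=2, H=2)
step 2: fire α:  (A=3, B=3, C=1, D=4, E=0, F=2, G=2, H=2) → (A=3, B=3, C=1, D=4, E=0, F=4, G=2, H=1)
step 3: fire γ:  (A=3, B=3, C=1, D=4, E=0, F=4, G=2, H=1) → (A=0, B=6, C=1, D=1, E=0, F=5, G=2, H=1)
step 4: fire α:  (A=0, B=6, C=1, D=1, E=0, F=5, G=2, H=1) → (A=0, B=6, C=1, D=1, E=0, F=7, G=2, H=0)

(A=0, B=6, C=1, D=1, E=0, F=7, G=2, H=0)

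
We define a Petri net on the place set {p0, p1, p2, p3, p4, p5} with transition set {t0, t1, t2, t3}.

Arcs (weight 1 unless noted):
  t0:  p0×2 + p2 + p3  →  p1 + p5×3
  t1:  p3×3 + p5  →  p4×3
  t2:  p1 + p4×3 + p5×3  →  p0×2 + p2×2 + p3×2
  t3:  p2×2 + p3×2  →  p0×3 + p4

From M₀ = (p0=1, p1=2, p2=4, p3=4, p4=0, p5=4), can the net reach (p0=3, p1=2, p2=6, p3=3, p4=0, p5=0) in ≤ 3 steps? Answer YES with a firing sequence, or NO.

NO — not reachable within 3 firings

depth 0: 1 marking
depth 1: 3 markings reached so far
depth 2: 6 markings reached so far
depth 3: 9 markings reached so far
target is not among the 9 markings reachable within 3 steps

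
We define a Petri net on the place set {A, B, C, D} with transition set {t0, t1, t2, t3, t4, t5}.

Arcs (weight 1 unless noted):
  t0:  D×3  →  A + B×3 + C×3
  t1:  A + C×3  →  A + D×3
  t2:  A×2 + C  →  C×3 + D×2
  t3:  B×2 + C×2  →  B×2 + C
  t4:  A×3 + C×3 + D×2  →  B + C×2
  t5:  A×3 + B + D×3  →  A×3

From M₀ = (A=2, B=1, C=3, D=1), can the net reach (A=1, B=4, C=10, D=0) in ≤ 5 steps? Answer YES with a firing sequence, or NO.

NO — not reachable within 5 firings

depth 0: 1 marking
depth 1: 3 markings reached so far
depth 2: 5 markings reached so far
depth 3: 9 markings reached so far
depth 4: 16 markings reached so far
depth 5: 24 markings reached so far
target is not among the 24 markings reachable within 5 steps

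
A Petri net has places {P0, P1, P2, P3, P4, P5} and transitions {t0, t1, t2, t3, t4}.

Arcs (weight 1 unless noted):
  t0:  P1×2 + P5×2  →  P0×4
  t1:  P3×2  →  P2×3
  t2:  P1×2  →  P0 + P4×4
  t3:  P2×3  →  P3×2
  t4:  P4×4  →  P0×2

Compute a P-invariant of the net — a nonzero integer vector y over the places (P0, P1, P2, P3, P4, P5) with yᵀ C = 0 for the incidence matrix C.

y = (P0:0, P1:0, P2:2, P3:3, P4:0, P5:0)

Incidence matrix C (rows=places, cols=transitions):
       t0   t1   t2   t3   t4
   P0   4    0    1    0    2
   P1  -2    0   -2    0    0
   P2   0    3    0   -3    0
   P3   0   -2    0    2    0
   P4   0    0    4    0   -4
   P5  -2    0    0    0    0

Candidate y = [0, 0, 2, 3, 0, 0]; check y·C column-wise:
  col t0: 0·4 + 0·-2 + 2·0 + 3·0 + 0·-2 = 0
  col t1: 2·3 + 3·-2 = 0
  col t2: 0·1 + 0·-2 + 2·0 + 3·0 + 0·4 = 0
  col t3: 2·-3 + 3·2 = 0
  col t4: 0·2 + 2·0 + 3·0 + 0·-4 = 0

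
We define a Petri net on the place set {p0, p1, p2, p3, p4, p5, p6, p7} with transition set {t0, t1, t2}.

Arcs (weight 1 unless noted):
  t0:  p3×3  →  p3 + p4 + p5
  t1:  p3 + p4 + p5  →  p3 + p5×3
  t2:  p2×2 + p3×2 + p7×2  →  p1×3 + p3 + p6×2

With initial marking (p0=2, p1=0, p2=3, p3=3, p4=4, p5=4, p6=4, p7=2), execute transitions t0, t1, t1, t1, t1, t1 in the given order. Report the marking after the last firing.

(p0=2, p1=0, p2=3, p3=1, p4=0, p5=15, p6=4, p7=2)

step 1: fire t0:  (p0=2, p1=0, p2=3, p3=3, p4=4, p5=4, p6=4, p7=2) → (p0=2, p1=0, p2=3, p3=1, p4=5, p5=5, p6=4, p7=2)
step 2: fire t1:  (p0=2, p1=0, p2=3, p3=1, p4=5, p5=5, p6=4, p7=2) → (p0=2, p1=0, p2=3, p3=1, p4=4, p5=7, p6=4, p7=2)
step 3: fire t1:  (p0=2, p1=0, p2=3, p3=1, p4=4, p5=7, p6=4, p7=2) → (p0=2, p1=0, p2=3, p3=1, p4=3, p5=9, p6=4, p7=2)
step 4: fire t1:  (p0=2, p1=0, p2=3, p3=1, p4=3, p5=9, p6=4, p7=2) → (p0=2, p1=0, p2=3, p3=1, p4=2, p5=11, p6=4, p7=2)
step 5: fire t1:  (p0=2, p1=0, p2=3, p3=1, p4=2, p5=11, p6=4, p7=2) → (p0=2, p1=0, p2=3, p3=1, p4=1, p5=13, p6=4, p7=2)
step 6: fire t1:  (p0=2, p1=0, p2=3, p3=1, p4=1, p5=13, p6=4, p7=2) → (p0=2, p1=0, p2=3, p3=1, p4=0, p5=15, p6=4, p7=2)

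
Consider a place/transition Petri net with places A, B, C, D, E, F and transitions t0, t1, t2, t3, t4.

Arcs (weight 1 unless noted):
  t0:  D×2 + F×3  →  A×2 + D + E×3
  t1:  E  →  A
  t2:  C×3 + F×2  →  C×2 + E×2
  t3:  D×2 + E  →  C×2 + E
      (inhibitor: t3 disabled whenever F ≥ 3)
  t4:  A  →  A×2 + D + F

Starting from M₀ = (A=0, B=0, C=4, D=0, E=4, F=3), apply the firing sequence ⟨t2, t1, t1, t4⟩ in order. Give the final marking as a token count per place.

(A=3, B=0, C=3, D=1, E=4, F=2)

step 1: fire t2:  (A=0, B=0, C=4, D=0, E=4, F=3) → (A=0, B=0, C=3, D=0, E=6, F=1)
step 2: fire t1:  (A=0, B=0, C=3, D=0, E=6, F=1) → (A=1, B=0, C=3, D=0, E=5, F=1)
step 3: fire t1:  (A=1, B=0, C=3, D=0, E=5, F=1) → (A=2, B=0, C=3, D=0, E=4, F=1)
step 4: fire t4:  (A=2, B=0, C=3, D=0, E=4, F=1) → (A=3, B=0, C=3, D=1, E=4, F=2)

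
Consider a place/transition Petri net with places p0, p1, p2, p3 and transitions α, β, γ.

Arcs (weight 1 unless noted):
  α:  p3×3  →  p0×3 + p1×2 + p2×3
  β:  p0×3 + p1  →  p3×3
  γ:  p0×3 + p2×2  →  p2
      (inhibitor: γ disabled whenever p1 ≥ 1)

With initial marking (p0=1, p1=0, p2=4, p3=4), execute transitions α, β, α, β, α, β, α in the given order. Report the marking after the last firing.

step 1: fire α:  (p0=1, p1=0, p2=4, p3=4) → (p0=4, p1=2, p2=7, p3=1)
step 2: fire β:  (p0=4, p1=2, p2=7, p3=1) → (p0=1, p1=1, p2=7, p3=4)
step 3: fire α:  (p0=1, p1=1, p2=7, p3=4) → (p0=4, p1=3, p2=10, p3=1)
step 4: fire β:  (p0=4, p1=3, p2=10, p3=1) → (p0=1, p1=2, p2=10, p3=4)
step 5: fire α:  (p0=1, p1=2, p2=10, p3=4) → (p0=4, p1=4, p2=13, p3=1)
step 6: fire β:  (p0=4, p1=4, p2=13, p3=1) → (p0=1, p1=3, p2=13, p3=4)
step 7: fire α:  (p0=1, p1=3, p2=13, p3=4) → (p0=4, p1=5, p2=16, p3=1)

(p0=4, p1=5, p2=16, p3=1)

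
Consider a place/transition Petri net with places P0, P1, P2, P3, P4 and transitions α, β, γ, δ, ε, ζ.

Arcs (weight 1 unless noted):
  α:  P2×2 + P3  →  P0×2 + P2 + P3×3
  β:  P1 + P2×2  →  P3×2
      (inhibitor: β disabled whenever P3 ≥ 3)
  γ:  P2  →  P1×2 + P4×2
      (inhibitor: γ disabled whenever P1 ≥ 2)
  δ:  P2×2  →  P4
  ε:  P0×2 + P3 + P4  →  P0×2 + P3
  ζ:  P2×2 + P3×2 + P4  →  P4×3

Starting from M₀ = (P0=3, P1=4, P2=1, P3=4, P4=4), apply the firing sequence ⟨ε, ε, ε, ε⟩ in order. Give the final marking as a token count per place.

(P0=3, P1=4, P2=1, P3=4, P4=0)

step 1: fire ε:  (P0=3, P1=4, P2=1, P3=4, P4=4) → (P0=3, P1=4, P2=1, P3=4, P4=3)
step 2: fire ε:  (P0=3, P1=4, P2=1, P3=4, P4=3) → (P0=3, P1=4, P2=1, P3=4, P4=2)
step 3: fire ε:  (P0=3, P1=4, P2=1, P3=4, P4=2) → (P0=3, P1=4, P2=1, P3=4, P4=1)
step 4: fire ε:  (P0=3, P1=4, P2=1, P3=4, P4=1) → (P0=3, P1=4, P2=1, P3=4, P4=0)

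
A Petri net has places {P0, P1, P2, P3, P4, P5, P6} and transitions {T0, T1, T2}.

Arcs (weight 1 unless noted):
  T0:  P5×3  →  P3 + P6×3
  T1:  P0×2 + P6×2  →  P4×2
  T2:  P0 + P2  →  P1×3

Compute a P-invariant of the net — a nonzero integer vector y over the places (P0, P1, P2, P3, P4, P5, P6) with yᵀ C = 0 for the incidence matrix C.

y = (P0:0, P1:1, P2:3, P3:0, P4:0, P5:0, P6:0)

Incidence matrix C (rows=places, cols=transitions):
       T0   T1   T2
   P0   0   -2   -1
   P1   0    0    3
   P2   0    0   -1
   P3   1    0    0
   P4   0    2    0
   P5  -3    0    0
   P6   3   -2    0

Candidate y = [0, 1, 3, 0, 0, 0, 0]; check y·C column-wise:
  col T0: 1·0 + 3·0 + 0·1 + 0·-3 + 0·3 = 0
  col T1: 0·-2 + 1·0 + 3·0 + 0·2 + 0·-2 = 0
  col T2: 0·-1 + 1·3 + 3·-1 = 0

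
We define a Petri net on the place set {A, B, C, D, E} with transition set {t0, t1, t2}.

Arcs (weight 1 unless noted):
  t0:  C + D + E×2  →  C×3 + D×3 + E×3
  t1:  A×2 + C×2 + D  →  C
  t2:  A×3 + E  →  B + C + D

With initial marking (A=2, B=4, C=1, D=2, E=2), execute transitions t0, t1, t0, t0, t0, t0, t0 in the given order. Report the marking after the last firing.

(A=0, B=4, C=12, D=13, E=8)

step 1: fire t0:  (A=2, B=4, C=1, D=2, E=2) → (A=2, B=4, C=3, D=4, E=3)
step 2: fire t1:  (A=2, B=4, C=3, D=4, E=3) → (A=0, B=4, C=2, D=3, E=3)
step 3: fire t0:  (A=0, B=4, C=2, D=3, E=3) → (A=0, B=4, C=4, D=5, E=4)
step 4: fire t0:  (A=0, B=4, C=4, D=5, E=4) → (A=0, B=4, C=6, D=7, E=5)
step 5: fire t0:  (A=0, B=4, C=6, D=7, E=5) → (A=0, B=4, C=8, D=9, E=6)
step 6: fire t0:  (A=0, B=4, C=8, D=9, E=6) → (A=0, B=4, C=10, D=11, E=7)
step 7: fire t0:  (A=0, B=4, C=10, D=11, E=7) → (A=0, B=4, C=12, D=13, E=8)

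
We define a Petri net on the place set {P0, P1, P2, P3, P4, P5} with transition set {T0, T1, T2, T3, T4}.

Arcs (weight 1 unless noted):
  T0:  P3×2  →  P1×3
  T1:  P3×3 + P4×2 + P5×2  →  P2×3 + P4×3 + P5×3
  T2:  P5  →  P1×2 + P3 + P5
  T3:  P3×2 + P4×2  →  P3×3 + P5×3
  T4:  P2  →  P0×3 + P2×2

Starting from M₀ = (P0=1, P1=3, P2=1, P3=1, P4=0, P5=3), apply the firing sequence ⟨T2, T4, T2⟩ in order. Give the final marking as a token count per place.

(P0=4, P1=7, P2=2, P3=3, P4=0, P5=3)

step 1: fire T2:  (P0=1, P1=3, P2=1, P3=1, P4=0, P5=3) → (P0=1, P1=5, P2=1, P3=2, P4=0, P5=3)
step 2: fire T4:  (P0=1, P1=5, P2=1, P3=2, P4=0, P5=3) → (P0=4, P1=5, P2=2, P3=2, P4=0, P5=3)
step 3: fire T2:  (P0=4, P1=5, P2=2, P3=2, P4=0, P5=3) → (P0=4, P1=7, P2=2, P3=3, P4=0, P5=3)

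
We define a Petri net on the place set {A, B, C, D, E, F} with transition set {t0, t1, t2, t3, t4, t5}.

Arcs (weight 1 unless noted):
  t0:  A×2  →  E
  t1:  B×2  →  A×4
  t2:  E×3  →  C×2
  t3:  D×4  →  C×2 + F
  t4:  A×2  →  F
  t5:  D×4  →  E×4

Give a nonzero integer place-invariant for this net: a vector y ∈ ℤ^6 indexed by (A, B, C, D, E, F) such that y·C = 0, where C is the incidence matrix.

Incidence matrix C (rows=places, cols=transitions):
       t0   t1   t2   t3   t4   t5
    A  -2    4    0    0   -2    0
    B   0   -2    0    0    0    0
    C   0    0    2    2    0    0
    D   0    0    0   -4    0   -4
    E   1    0   -3    0    0    4
    F   0    0    0    1    1    0

Candidate y = [1, 2, 3, 2, 2, 2]; check y·C column-wise:
  col t0: 1·-2 + 2·0 + 3·0 + 2·0 + 2·1 + 2·0 = 0
  col t1: 1·4 + 2·-2 + 3·0 + 2·0 + 2·0 + 2·0 = 0
  col t2: 1·0 + 2·0 + 3·2 + 2·0 + 2·-3 + 2·0 = 0
  col t3: 1·0 + 2·0 + 3·2 + 2·-4 + 2·0 + 2·1 = 0
  col t4: 1·-2 + 2·0 + 3·0 + 2·0 + 2·0 + 2·1 = 0
  col t5: 1·0 + 2·0 + 3·0 + 2·-4 + 2·4 + 2·0 = 0

y = (A:1, B:2, C:3, D:2, E:2, F:2)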